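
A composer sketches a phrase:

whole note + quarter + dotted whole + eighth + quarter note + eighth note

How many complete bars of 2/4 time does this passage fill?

6

One bar of 2/4 = 4 eighth notes.
Convert each value to eighth notes: whole note = 8; quarter = 2; dotted whole = 12; eighth = 1; quarter note = 2; eighth note = 1.
Sum: 8 + 2 + 12 + 1 + 2 + 1 = 26.
26 ÷ 4 = 6 complete bars with 2 left over.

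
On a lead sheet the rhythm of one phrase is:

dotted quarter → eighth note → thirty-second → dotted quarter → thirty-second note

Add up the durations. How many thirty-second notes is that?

30

Express everything in thirty-second notes: dotted quarter = 12; eighth note = 4; thirty-second = 1; dotted quarter = 12; thirty-second note = 1.
Altogether 12 + 4 + 1 + 12 + 1 = 30 thirty-second notes.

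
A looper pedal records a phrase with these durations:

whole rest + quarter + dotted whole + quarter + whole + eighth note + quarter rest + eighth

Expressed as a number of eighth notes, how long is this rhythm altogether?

36

Express everything in eighth notes: whole rest = 8; quarter = 2; dotted whole = 12; quarter = 2; whole = 8; eighth note = 1; quarter rest = 2; eighth = 1.
Adding: 8 + 2 + 12 + 2 + 8 + 1 + 2 + 1 = 36 eighth notes.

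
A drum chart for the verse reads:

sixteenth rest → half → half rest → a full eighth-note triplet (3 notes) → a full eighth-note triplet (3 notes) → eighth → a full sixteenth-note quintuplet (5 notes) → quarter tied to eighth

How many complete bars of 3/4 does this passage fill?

3

One bar of 3/4 = 12 sixteenth notes.
Each duration in sixteenth notes: sixteenth rest = 1; half = 8; half rest = 8; a full eighth-note triplet (3 notes) (three triplet eighths span one quarter) = 4; a full eighth-note triplet (3 notes) (three triplet eighths span one quarter) = 4; eighth = 2; a full sixteenth-note quintuplet (5 notes) (five quintuplet sixteenths span one quarter) = 4; quarter tied to eighth (quarter + eighth) = 6.
Total: 1 + 8 + 8 + 4 + 4 + 2 + 4 + 6 = 37.
37 ÷ 12 = 3 complete bars with 1 left over.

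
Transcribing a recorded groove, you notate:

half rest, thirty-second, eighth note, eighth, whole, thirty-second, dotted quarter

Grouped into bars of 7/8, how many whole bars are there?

One bar of 7/8 = 28 thirty-second notes.
Each duration in thirty-second notes: half rest = 16; thirty-second = 1; eighth note = 4; eighth = 4; whole = 32; thirty-second = 1; dotted quarter = 12.
Sum: 16 + 1 + 4 + 4 + 32 + 1 + 12 = 70.
70 ÷ 28 = 2 complete bars with 14 left over.

2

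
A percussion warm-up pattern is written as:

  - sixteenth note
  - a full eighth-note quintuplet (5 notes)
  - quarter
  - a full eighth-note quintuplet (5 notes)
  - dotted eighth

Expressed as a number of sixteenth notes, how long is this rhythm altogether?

24

In sixteenth notes: sixteenth note = 1; a full eighth-note quintuplet (5 notes) (five quintuplet eighths span one half) = 8; quarter = 4; a full eighth-note quintuplet (5 notes) (five quintuplet eighths span one half) = 8; dotted eighth = 3.
Altogether 1 + 8 + 4 + 8 + 3 = 24 sixteenth notes.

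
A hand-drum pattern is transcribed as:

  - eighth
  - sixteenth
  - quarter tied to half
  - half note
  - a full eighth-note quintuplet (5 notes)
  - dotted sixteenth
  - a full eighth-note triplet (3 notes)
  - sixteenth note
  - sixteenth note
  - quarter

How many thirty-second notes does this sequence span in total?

In thirty-second notes: eighth = 4; sixteenth = 2; quarter tied to half (quarter + half) = 24; half note = 16; a full eighth-note quintuplet (5 notes) (five quintuplet eighths span one half) = 16; dotted sixteenth = 3; a full eighth-note triplet (3 notes) (three triplet eighths span one quarter) = 8; sixteenth note = 2; sixteenth note = 2; quarter = 8.
Sum: 4 + 2 + 24 + 16 + 16 + 3 + 8 + 2 + 2 + 8 = 85 thirty-second notes.

85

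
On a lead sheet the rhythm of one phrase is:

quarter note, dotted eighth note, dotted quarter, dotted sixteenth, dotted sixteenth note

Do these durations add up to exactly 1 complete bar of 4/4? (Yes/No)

Yes

One bar of 4/4 = 32 thirty-second notes.
Each duration in thirty-second notes: quarter note = 8; dotted eighth note = 6; dotted quarter = 12; dotted sixteenth = 3; dotted sixteenth note = 3.
Adding: 8 + 6 + 12 + 3 + 3 = 32.
32 equals 32, so the answer is Yes.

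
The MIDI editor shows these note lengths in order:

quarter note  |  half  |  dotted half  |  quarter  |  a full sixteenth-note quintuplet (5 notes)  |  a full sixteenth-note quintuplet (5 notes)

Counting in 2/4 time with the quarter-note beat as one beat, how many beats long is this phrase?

9

One quarter-note beat = 2 eighth notes.
Convert each value to eighth notes: quarter note = 2; half = 4; dotted half = 6; quarter = 2; a full sixteenth-note quintuplet (5 notes) (five quintuplet sixteenths span one quarter) = 2; a full sixteenth-note quintuplet (5 notes) (five quintuplet sixteenths span one quarter) = 2.
Altogether 2 + 4 + 6 + 2 + 2 + 2 = 18.
18 ÷ 2 = 9 beats.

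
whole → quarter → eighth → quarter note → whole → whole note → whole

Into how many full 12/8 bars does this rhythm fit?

One bar of 12/8 = 12 eighth notes.
In eighth notes: whole = 8; quarter = 2; eighth = 1; quarter note = 2; whole = 8; whole note = 8; whole = 8.
Altogether 8 + 2 + 1 + 2 + 8 + 8 + 8 = 37.
37 ÷ 12 = 3 complete bars with 1 left over.

3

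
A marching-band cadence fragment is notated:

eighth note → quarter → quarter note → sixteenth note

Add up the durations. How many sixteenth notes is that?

Express everything in sixteenth notes: eighth note = 2; quarter = 4; quarter note = 4; sixteenth note = 1.
Sum: 2 + 4 + 4 + 1 = 11 sixteenth notes.

11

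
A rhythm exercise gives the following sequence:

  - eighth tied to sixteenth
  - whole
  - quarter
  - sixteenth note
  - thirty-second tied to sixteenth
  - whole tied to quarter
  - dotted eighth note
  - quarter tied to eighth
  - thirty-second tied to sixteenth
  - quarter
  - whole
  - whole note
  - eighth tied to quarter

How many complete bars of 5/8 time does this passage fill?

One bar of 5/8 = 20 thirty-second notes.
Each duration in thirty-second notes: eighth tied to sixteenth (eighth + sixteenth) = 6; whole = 32; quarter = 8; sixteenth note = 2; thirty-second tied to sixteenth (thirty-second + sixteenth) = 3; whole tied to quarter (whole + quarter) = 40; dotted eighth note = 6; quarter tied to eighth (quarter + eighth) = 12; thirty-second tied to sixteenth (thirty-second + sixteenth) = 3; quarter = 8; whole = 32; whole note = 32; eighth tied to quarter (eighth + quarter) = 12.
Sum: 6 + 32 + 8 + 2 + 3 + 40 + 6 + 12 + 3 + 8 + 32 + 32 + 12 = 196.
196 ÷ 20 = 9 complete bars with 16 left over.

9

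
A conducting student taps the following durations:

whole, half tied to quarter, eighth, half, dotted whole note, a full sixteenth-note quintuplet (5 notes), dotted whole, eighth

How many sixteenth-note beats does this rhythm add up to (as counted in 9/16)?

One sixteenth-note beat = 2 thirty-second notes.
Each duration in thirty-second notes: whole = 32; half tied to quarter (half + quarter) = 24; eighth = 4; half = 16; dotted whole note = 48; a full sixteenth-note quintuplet (5 notes) (five quintuplet sixteenths span one quarter) = 8; dotted whole = 48; eighth = 4.
Sum: 32 + 24 + 4 + 16 + 48 + 8 + 48 + 4 = 184.
184 ÷ 2 = 92 beats.

92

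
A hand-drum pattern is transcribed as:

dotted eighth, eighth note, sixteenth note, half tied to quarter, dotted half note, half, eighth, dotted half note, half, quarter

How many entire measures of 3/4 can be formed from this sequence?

5

One bar of 3/4 = 12 sixteenth notes.
Each duration in sixteenth notes: dotted eighth = 3; eighth note = 2; sixteenth note = 1; half tied to quarter (half + quarter) = 12; dotted half note = 12; half = 8; eighth = 2; dotted half note = 12; half = 8; quarter = 4.
Altogether 3 + 2 + 1 + 12 + 12 + 8 + 2 + 12 + 8 + 4 = 64.
64 ÷ 12 = 5 complete bars with 4 left over.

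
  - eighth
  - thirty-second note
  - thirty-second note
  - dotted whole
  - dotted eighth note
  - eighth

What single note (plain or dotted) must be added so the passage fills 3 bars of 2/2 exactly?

whole note

3 bars of 2/2 = 96 thirty-second notes.
Each duration in thirty-second notes: eighth = 4; thirty-second note = 1; thirty-second note = 1; dotted whole = 48; dotted eighth note = 6; eighth = 4.
Total: 4 + 1 + 1 + 48 + 6 + 4 = 64.
Remaining: 96 − 64 = 32 thirty-second notes, which is a whole note.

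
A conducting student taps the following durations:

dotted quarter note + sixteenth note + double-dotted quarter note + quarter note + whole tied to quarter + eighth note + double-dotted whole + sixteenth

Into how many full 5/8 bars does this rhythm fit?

One bar of 5/8 = 10 sixteenth notes.
Working in sixteenth notes: dotted quarter note = 6; sixteenth note = 1; double-dotted quarter note = 7; quarter note = 4; whole tied to quarter (whole + quarter) = 20; eighth note = 2; double-dotted whole = 28; sixteenth = 1.
Altogether 6 + 1 + 7 + 4 + 20 + 2 + 28 + 1 = 69.
69 ÷ 10 = 6 complete bars with 9 left over.

6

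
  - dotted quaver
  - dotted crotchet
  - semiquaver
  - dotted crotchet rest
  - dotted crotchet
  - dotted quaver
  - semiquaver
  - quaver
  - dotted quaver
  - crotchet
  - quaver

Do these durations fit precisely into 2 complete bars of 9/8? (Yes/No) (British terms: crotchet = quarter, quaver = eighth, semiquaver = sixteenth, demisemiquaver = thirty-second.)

No

One bar of 9/8 = 18 sixteenth notes, so 2 bars = 36.
Each duration in sixteenth notes: dotted quaver = 3; dotted crotchet = 6; semiquaver = 1; dotted crotchet rest = 6; dotted crotchet = 6; dotted quaver = 3; semiquaver = 1; quaver = 2; dotted quaver = 3; crotchet = 4; quaver = 2.
Sum: 3 + 6 + 1 + 6 + 6 + 3 + 1 + 2 + 3 + 4 + 2 = 37.
37 exceeds 36, so the answer is No.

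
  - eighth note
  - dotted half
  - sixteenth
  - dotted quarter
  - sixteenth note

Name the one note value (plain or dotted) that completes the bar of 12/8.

The bar of 12/8 = 24 sixteenth notes.
Express everything in sixteenth notes: eighth note = 2; dotted half = 12; sixteenth = 1; dotted quarter = 6; sixteenth note = 1.
Total: 2 + 12 + 1 + 6 + 1 = 22.
Remaining: 24 − 22 = 2 sixteenth notes, which is a eighth note.

eighth note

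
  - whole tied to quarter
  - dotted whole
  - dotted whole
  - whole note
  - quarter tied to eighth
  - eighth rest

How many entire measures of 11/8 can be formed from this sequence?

One bar of 11/8 = 11 eighth notes.
In eighth notes: whole tied to quarter (whole + quarter) = 10; dotted whole = 12; dotted whole = 12; whole note = 8; quarter tied to eighth (quarter + eighth) = 3; eighth rest = 1.
Adding: 10 + 12 + 12 + 8 + 3 + 1 = 46.
46 ÷ 11 = 4 complete bars with 2 left over.

4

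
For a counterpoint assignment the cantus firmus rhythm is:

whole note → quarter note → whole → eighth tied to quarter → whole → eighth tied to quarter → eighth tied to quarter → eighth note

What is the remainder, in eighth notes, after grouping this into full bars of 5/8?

1

One bar of 5/8 = 5 eighth notes.
In eighth notes: whole note = 8; quarter note = 2; whole = 8; eighth tied to quarter (eighth + quarter) = 3; whole = 8; eighth tied to quarter (eighth + quarter) = 3; eighth tied to quarter (eighth + quarter) = 3; eighth note = 1.
Altogether 8 + 2 + 8 + 3 + 8 + 3 + 3 + 1 = 36.
36 ÷ 5 = 7 complete bars with 1 eighth note remaining.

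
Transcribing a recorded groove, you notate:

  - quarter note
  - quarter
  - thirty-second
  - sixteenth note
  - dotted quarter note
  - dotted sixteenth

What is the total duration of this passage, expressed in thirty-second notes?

In thirty-second notes: quarter note = 8; quarter = 8; thirty-second = 1; sixteenth note = 2; dotted quarter note = 12; dotted sixteenth = 3.
Total: 8 + 8 + 1 + 2 + 12 + 3 = 34 thirty-second notes.

34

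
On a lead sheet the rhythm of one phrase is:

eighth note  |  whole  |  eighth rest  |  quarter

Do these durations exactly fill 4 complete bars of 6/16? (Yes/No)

Yes

One bar of 6/16 = 3 eighth notes, so 4 bars = 12.
Each duration in eighth notes: eighth note = 1; whole = 8; eighth rest = 1; quarter = 2.
Altogether 1 + 8 + 1 + 2 = 12.
12 equals 12, so the answer is Yes.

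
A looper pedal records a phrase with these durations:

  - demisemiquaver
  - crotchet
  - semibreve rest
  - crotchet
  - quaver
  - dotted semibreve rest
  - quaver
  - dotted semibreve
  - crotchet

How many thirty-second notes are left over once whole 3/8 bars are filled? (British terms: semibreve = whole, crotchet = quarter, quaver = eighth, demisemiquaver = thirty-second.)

5

One bar of 3/8 = 12 thirty-second notes.
Convert each value to thirty-second notes: demisemiquaver = 1; crotchet = 8; semibreve rest = 32; crotchet = 8; quaver = 4; dotted semibreve rest = 48; quaver = 4; dotted semibreve = 48; crotchet = 8.
Sum: 1 + 8 + 32 + 8 + 4 + 48 + 4 + 48 + 8 = 161.
161 ÷ 12 = 13 complete bars with 5 thirty-second notes remaining.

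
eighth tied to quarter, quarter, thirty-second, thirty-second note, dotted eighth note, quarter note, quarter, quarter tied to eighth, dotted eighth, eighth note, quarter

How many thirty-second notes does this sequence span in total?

74

In thirty-second notes: eighth tied to quarter (eighth + quarter) = 12; quarter = 8; thirty-second = 1; thirty-second note = 1; dotted eighth note = 6; quarter note = 8; quarter = 8; quarter tied to eighth (quarter + eighth) = 12; dotted eighth = 6; eighth note = 4; quarter = 8.
Sum: 12 + 8 + 1 + 1 + 6 + 8 + 8 + 12 + 6 + 4 + 8 = 74 thirty-second notes.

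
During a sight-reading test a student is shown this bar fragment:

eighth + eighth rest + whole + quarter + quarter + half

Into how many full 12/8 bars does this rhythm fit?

One bar of 12/8 = 12 eighth notes.
Each duration in eighth notes: eighth = 1; eighth rest = 1; whole = 8; quarter = 2; quarter = 2; half = 4.
Total: 1 + 1 + 8 + 2 + 2 + 4 = 18.
18 ÷ 12 = 1 complete bar with 6 left over.

1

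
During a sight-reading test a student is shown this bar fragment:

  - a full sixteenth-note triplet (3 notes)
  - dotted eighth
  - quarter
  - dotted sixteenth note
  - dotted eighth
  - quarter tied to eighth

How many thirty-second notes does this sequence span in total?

39

Working in thirty-second notes: a full sixteenth-note triplet (3 notes) (three triplet sixteenths span one eighth) = 4; dotted eighth = 6; quarter = 8; dotted sixteenth note = 3; dotted eighth = 6; quarter tied to eighth (quarter + eighth) = 12.
Altogether 4 + 6 + 8 + 3 + 6 + 12 = 39 thirty-second notes.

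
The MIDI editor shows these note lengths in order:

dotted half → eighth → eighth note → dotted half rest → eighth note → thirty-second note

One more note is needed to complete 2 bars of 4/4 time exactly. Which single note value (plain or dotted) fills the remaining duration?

2 bars of 4/4 = 64 thirty-second notes.
Working in thirty-second notes: dotted half = 24; eighth = 4; eighth note = 4; dotted half rest = 24; eighth note = 4; thirty-second note = 1.
Adding: 24 + 4 + 4 + 24 + 4 + 1 = 61.
Remaining: 64 − 61 = 3 thirty-second notes, which is a dotted sixteenth note.

dotted sixteenth note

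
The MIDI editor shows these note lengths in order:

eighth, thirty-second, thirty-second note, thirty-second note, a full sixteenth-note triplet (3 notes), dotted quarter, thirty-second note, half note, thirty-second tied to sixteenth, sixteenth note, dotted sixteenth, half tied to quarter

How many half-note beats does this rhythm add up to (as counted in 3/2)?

4.5

One half-note beat = 16 thirty-second notes.
Convert each value to thirty-second notes: eighth = 4; thirty-second = 1; thirty-second note = 1; thirty-second note = 1; a full sixteenth-note triplet (3 notes) (three triplet sixteenths span one eighth) = 4; dotted quarter = 12; thirty-second note = 1; half note = 16; thirty-second tied to sixteenth (thirty-second + sixteenth) = 3; sixteenth note = 2; dotted sixteenth = 3; half tied to quarter (half + quarter) = 24.
Sum: 4 + 1 + 1 + 1 + 4 + 12 + 1 + 16 + 3 + 2 + 3 + 24 = 72.
72 ÷ 16 = 4.5 beats.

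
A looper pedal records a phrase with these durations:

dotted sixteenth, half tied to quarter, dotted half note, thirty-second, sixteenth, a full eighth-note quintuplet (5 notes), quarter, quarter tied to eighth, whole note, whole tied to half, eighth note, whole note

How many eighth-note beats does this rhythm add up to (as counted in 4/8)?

One eighth-note beat = 4 thirty-second notes.
Working in thirty-second notes: dotted sixteenth = 3; half tied to quarter (half + quarter) = 24; dotted half note = 24; thirty-second = 1; sixteenth = 2; a full eighth-note quintuplet (5 notes) (five quintuplet eighths span one half) = 16; quarter = 8; quarter tied to eighth (quarter + eighth) = 12; whole note = 32; whole tied to half (whole + half) = 48; eighth note = 4; whole note = 32.
Altogether 3 + 24 + 24 + 1 + 2 + 16 + 8 + 12 + 32 + 48 + 4 + 32 = 206.
206 ÷ 4 = 51.5 beats.

51.5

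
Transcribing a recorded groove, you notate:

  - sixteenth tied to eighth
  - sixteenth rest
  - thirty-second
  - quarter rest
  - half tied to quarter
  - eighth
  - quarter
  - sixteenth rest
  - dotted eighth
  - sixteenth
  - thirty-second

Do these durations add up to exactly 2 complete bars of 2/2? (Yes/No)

One bar of 2/2 = 32 thirty-second notes, so 2 bars = 64.
Convert each value to thirty-second notes: sixteenth tied to eighth (sixteenth + eighth) = 6; sixteenth rest = 2; thirty-second = 1; quarter rest = 8; half tied to quarter (half + quarter) = 24; eighth = 4; quarter = 8; sixteenth rest = 2; dotted eighth = 6; sixteenth = 2; thirty-second = 1.
Altogether 6 + 2 + 1 + 8 + 24 + 4 + 8 + 2 + 6 + 2 + 1 = 64.
64 equals 64, so the answer is Yes.

Yes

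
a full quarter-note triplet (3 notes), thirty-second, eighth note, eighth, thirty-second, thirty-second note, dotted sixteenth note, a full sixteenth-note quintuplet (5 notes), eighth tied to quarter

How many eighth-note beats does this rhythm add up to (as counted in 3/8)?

12.5

One eighth-note beat = 4 thirty-second notes.
Working in thirty-second notes: a full quarter-note triplet (3 notes) (three triplet quarters span one half) = 16; thirty-second = 1; eighth note = 4; eighth = 4; thirty-second = 1; thirty-second note = 1; dotted sixteenth note = 3; a full sixteenth-note quintuplet (5 notes) (five quintuplet sixteenths span one quarter) = 8; eighth tied to quarter (eighth + quarter) = 12.
Altogether 16 + 1 + 4 + 4 + 1 + 1 + 3 + 8 + 12 = 50.
50 ÷ 4 = 12.5 beats.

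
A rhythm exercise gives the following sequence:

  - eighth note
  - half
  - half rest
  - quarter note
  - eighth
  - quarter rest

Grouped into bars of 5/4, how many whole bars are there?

1

One bar of 5/4 = 10 eighth notes.
Working in eighth notes: eighth note = 1; half = 4; half rest = 4; quarter note = 2; eighth = 1; quarter rest = 2.
Sum: 1 + 4 + 4 + 2 + 1 + 2 = 14.
14 ÷ 10 = 1 complete bar with 4 left over.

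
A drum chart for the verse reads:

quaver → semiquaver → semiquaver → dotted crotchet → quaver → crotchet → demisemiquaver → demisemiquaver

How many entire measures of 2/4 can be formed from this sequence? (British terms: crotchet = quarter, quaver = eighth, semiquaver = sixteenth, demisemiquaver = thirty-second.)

2

One bar of 2/4 = 16 thirty-second notes.
Working in thirty-second notes: quaver = 4; semiquaver = 2; semiquaver = 2; dotted crotchet = 12; quaver = 4; crotchet = 8; demisemiquaver = 1; demisemiquaver = 1.
Adding: 4 + 2 + 2 + 12 + 4 + 8 + 1 + 1 = 34.
34 ÷ 16 = 2 complete bars with 2 left over.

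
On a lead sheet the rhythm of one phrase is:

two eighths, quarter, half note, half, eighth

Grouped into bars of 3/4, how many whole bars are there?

One bar of 3/4 = 6 eighth notes.
In eighth notes: eighth = 1; eighth = 1; quarter = 2; half note = 4; half = 4; eighth = 1.
Total: 1 + 1 + 2 + 4 + 4 + 1 = 13.
13 ÷ 6 = 2 complete bars with 1 left over.

2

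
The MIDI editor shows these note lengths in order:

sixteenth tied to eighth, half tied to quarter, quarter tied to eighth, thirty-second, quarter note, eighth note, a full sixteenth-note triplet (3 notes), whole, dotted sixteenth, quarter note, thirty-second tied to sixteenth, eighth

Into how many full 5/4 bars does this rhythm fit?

2

One bar of 5/4 = 40 thirty-second notes.
Each duration in thirty-second notes: sixteenth tied to eighth (sixteenth + eighth) = 6; half tied to quarter (half + quarter) = 24; quarter tied to eighth (quarter + eighth) = 12; thirty-second = 1; quarter note = 8; eighth note = 4; a full sixteenth-note triplet (3 notes) (three triplet sixteenths span one eighth) = 4; whole = 32; dotted sixteenth = 3; quarter note = 8; thirty-second tied to sixteenth (thirty-second + sixteenth) = 3; eighth = 4.
Sum: 6 + 24 + 12 + 1 + 8 + 4 + 4 + 32 + 3 + 8 + 3 + 4 = 109.
109 ÷ 40 = 2 complete bars with 29 left over.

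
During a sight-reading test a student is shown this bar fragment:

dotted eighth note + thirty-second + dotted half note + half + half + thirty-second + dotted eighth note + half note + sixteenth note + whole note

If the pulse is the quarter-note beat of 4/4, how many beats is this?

One quarter-note beat = 8 thirty-second notes.
Each duration in thirty-second notes: dotted eighth note = 6; thirty-second = 1; dotted half note = 24; half = 16; half = 16; thirty-second = 1; dotted eighth note = 6; half note = 16; sixteenth note = 2; whole note = 32.
Adding: 6 + 1 + 24 + 16 + 16 + 1 + 6 + 16 + 2 + 32 = 120.
120 ÷ 8 = 15 beats.

15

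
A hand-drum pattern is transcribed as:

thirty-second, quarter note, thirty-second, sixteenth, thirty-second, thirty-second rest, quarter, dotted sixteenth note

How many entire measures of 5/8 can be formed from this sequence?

1

One bar of 5/8 = 20 thirty-second notes.
In thirty-second notes: thirty-second = 1; quarter note = 8; thirty-second = 1; sixteenth = 2; thirty-second = 1; thirty-second rest = 1; quarter = 8; dotted sixteenth note = 3.
Adding: 1 + 8 + 1 + 2 + 1 + 1 + 8 + 3 = 25.
25 ÷ 20 = 1 complete bar with 5 left over.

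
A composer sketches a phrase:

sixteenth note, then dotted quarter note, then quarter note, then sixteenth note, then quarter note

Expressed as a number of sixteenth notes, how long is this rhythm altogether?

16

Each duration in sixteenth notes: sixteenth note = 1; dotted quarter note = 6; quarter note = 4; sixteenth note = 1; quarter note = 4.
Altogether 1 + 6 + 4 + 1 + 4 = 16 sixteenth notes.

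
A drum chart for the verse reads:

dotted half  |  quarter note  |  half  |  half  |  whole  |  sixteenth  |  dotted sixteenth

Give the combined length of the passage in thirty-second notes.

In thirty-second notes: dotted half = 24; quarter note = 8; half = 16; half = 16; whole = 32; sixteenth = 2; dotted sixteenth = 3.
Total: 24 + 8 + 16 + 16 + 32 + 2 + 3 = 101 thirty-second notes.

101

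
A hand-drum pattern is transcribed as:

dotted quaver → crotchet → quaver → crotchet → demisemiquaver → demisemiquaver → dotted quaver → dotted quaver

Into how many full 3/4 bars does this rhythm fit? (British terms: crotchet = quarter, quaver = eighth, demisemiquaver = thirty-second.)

1

One bar of 3/4 = 24 thirty-second notes.
Express everything in thirty-second notes: dotted quaver = 6; crotchet = 8; quaver = 4; crotchet = 8; demisemiquaver = 1; demisemiquaver = 1; dotted quaver = 6; dotted quaver = 6.
Altogether 6 + 8 + 4 + 8 + 1 + 1 + 6 + 6 = 40.
40 ÷ 24 = 1 complete bar with 16 left over.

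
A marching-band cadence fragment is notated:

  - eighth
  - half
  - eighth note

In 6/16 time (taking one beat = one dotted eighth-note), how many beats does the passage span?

One dotted eighth-note beat = 3 sixteenth notes.
Convert each value to sixteenth notes: eighth = 2; half = 8; eighth note = 2.
Total: 2 + 8 + 2 = 12.
12 ÷ 3 = 4 beats.

4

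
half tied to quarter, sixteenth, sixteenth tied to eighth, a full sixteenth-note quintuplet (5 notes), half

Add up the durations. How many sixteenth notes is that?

28

Working in sixteenth notes: half tied to quarter (half + quarter) = 12; sixteenth = 1; sixteenth tied to eighth (sixteenth + eighth) = 3; a full sixteenth-note quintuplet (5 notes) (five quintuplet sixteenths span one quarter) = 4; half = 8.
Altogether 12 + 1 + 3 + 4 + 8 = 28 sixteenth notes.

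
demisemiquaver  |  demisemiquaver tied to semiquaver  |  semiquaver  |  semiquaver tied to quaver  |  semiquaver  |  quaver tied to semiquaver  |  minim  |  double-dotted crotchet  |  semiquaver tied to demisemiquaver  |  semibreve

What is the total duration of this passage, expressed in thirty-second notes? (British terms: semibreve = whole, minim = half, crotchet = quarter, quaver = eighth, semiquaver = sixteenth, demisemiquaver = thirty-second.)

85

Express everything in thirty-second notes: demisemiquaver = 1; demisemiquaver tied to semiquaver (demisemiquaver + semiquaver) = 3; semiquaver = 2; semiquaver tied to quaver (semiquaver + quaver) = 6; semiquaver = 2; quaver tied to semiquaver (quaver + semiquaver) = 6; minim = 16; double-dotted crotchet = 14; semiquaver tied to demisemiquaver (semiquaver + demisemiquaver) = 3; semibreve = 32.
Sum: 1 + 3 + 2 + 6 + 2 + 6 + 16 + 14 + 3 + 32 = 85 thirty-second notes.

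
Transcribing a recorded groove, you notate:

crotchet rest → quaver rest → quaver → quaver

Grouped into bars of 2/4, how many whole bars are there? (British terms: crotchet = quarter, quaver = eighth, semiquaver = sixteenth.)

One bar of 2/4 = 4 eighth notes.
Convert each value to eighth notes: crotchet rest = 2; quaver rest = 1; quaver = 1; quaver = 1.
Total: 2 + 1 + 1 + 1 = 5.
5 ÷ 4 = 1 complete bar with 1 left over.

1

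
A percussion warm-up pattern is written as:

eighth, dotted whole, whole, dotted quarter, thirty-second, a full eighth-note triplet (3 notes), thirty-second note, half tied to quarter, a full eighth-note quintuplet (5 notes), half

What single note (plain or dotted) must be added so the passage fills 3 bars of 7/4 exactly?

dotted eighth note

3 bars of 7/4 = 168 thirty-second notes.
Convert each value to thirty-second notes: eighth = 4; dotted whole = 48; whole = 32; dotted quarter = 12; thirty-second = 1; a full eighth-note triplet (3 notes) (three triplet eighths span one quarter) = 8; thirty-second note = 1; half tied to quarter (half + quarter) = 24; a full eighth-note quintuplet (5 notes) (five quintuplet eighths span one half) = 16; half = 16.
Sum: 4 + 48 + 32 + 12 + 1 + 8 + 1 + 24 + 16 + 16 = 162.
Remaining: 168 − 162 = 6 thirty-second notes, which is a dotted eighth note.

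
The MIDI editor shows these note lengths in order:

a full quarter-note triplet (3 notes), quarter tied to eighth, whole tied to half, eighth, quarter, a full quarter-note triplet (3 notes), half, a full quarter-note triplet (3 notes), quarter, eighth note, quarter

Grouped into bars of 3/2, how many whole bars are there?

3

One bar of 3/2 = 12 eighth notes.
Working in eighth notes: a full quarter-note triplet (3 notes) (three triplet quarters span one half) = 4; quarter tied to eighth (quarter + eighth) = 3; whole tied to half (whole + half) = 12; eighth = 1; quarter = 2; a full quarter-note triplet (3 notes) (three triplet quarters span one half) = 4; half = 4; a full quarter-note triplet (3 notes) (three triplet quarters span one half) = 4; quarter = 2; eighth note = 1; quarter = 2.
Sum: 4 + 3 + 12 + 1 + 2 + 4 + 4 + 4 + 2 + 1 + 2 = 39.
39 ÷ 12 = 3 complete bars with 3 left over.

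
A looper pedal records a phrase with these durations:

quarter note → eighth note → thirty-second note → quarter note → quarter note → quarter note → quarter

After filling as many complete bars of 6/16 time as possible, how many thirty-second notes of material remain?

One bar of 6/16 = 12 thirty-second notes.
Express everything in thirty-second notes: quarter note = 8; eighth note = 4; thirty-second note = 1; quarter note = 8; quarter note = 8; quarter note = 8; quarter = 8.
Altogether 8 + 4 + 1 + 8 + 8 + 8 + 8 = 45.
45 ÷ 12 = 3 complete bars with 9 thirty-second notes remaining.

9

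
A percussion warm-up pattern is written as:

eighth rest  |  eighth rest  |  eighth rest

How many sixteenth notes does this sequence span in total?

Working in sixteenth notes: eighth rest = 2; eighth rest = 2; eighth rest = 2.
Total: 2 + 2 + 2 = 6 sixteenth notes.

6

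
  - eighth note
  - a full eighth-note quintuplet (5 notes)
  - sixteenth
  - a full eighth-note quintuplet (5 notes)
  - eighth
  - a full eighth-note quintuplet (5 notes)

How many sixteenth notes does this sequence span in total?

Convert each value to sixteenth notes: eighth note = 2; a full eighth-note quintuplet (5 notes) (five quintuplet eighths span one half) = 8; sixteenth = 1; a full eighth-note quintuplet (5 notes) (five quintuplet eighths span one half) = 8; eighth = 2; a full eighth-note quintuplet (5 notes) (five quintuplet eighths span one half) = 8.
Total: 2 + 8 + 1 + 8 + 2 + 8 = 29 sixteenth notes.

29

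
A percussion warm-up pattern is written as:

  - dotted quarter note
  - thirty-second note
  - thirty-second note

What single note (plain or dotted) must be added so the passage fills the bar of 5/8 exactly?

The bar of 5/8 = 20 thirty-second notes.
Express everything in thirty-second notes: dotted quarter note = 12; thirty-second note = 1; thirty-second note = 1.
Sum: 12 + 1 + 1 = 14.
Remaining: 20 − 14 = 6 thirty-second notes, which is a dotted eighth note.

dotted eighth note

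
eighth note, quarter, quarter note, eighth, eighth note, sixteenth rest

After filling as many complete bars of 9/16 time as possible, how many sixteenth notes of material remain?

6

One bar of 9/16 = 9 sixteenth notes.
Working in sixteenth notes: eighth note = 2; quarter = 4; quarter note = 4; eighth = 2; eighth note = 2; sixteenth rest = 1.
Total: 2 + 4 + 4 + 2 + 2 + 1 = 15.
15 ÷ 9 = 1 complete bar with 6 sixteenth notes remaining.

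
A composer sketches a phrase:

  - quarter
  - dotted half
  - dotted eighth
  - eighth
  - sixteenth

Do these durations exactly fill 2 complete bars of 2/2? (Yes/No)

No

One bar of 2/2 = 16 sixteenth notes, so 2 bars = 32.
Each duration in sixteenth notes: quarter = 4; dotted half = 12; dotted eighth = 3; eighth = 2; sixteenth = 1.
Altogether 4 + 12 + 3 + 2 + 1 = 22.
22 falls short of 32, so the answer is No.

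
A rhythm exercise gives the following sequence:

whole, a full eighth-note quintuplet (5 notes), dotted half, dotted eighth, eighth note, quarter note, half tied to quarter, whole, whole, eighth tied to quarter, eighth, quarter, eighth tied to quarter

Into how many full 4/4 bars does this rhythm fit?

One bar of 4/4 = 16 sixteenth notes.
Convert each value to sixteenth notes: whole = 16; a full eighth-note quintuplet (5 notes) (five quintuplet eighths span one half) = 8; dotted half = 12; dotted eighth = 3; eighth note = 2; quarter note = 4; half tied to quarter (half + quarter) = 12; whole = 16; whole = 16; eighth tied to quarter (eighth + quarter) = 6; eighth = 2; quarter = 4; eighth tied to quarter (eighth + quarter) = 6.
Total: 16 + 8 + 12 + 3 + 2 + 4 + 12 + 16 + 16 + 6 + 2 + 4 + 6 = 107.
107 ÷ 16 = 6 complete bars with 11 left over.

6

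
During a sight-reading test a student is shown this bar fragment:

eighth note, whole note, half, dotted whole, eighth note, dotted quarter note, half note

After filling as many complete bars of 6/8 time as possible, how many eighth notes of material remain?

One bar of 6/8 = 6 eighth notes.
In eighth notes: eighth note = 1; whole note = 8; half = 4; dotted whole = 12; eighth note = 1; dotted quarter note = 3; half note = 4.
Altogether 1 + 8 + 4 + 12 + 1 + 3 + 4 = 33.
33 ÷ 6 = 5 complete bars with 3 eighth notes remaining.

3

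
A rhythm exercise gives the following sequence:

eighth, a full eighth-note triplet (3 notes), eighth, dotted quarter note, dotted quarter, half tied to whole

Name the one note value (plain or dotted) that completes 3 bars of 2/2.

quarter note

3 bars of 2/2 = 24 eighth notes.
Working in eighth notes: eighth = 1; a full eighth-note triplet (3 notes) (three triplet eighths span one quarter) = 2; eighth = 1; dotted quarter note = 3; dotted quarter = 3; half tied to whole (half + whole) = 12.
Adding: 1 + 2 + 1 + 3 + 3 + 12 = 22.
Remaining: 24 − 22 = 2 eighth notes, which is a quarter note.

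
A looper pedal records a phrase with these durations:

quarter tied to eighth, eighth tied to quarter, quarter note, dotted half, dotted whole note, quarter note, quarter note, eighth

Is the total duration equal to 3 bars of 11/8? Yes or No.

No

One bar of 11/8 = 11 eighth notes, so 3 bars = 33.
In eighth notes: quarter tied to eighth (quarter + eighth) = 3; eighth tied to quarter (eighth + quarter) = 3; quarter note = 2; dotted half = 6; dotted whole note = 12; quarter note = 2; quarter note = 2; eighth = 1.
Sum: 3 + 3 + 2 + 6 + 12 + 2 + 2 + 1 = 31.
31 falls short of 33, so the answer is No.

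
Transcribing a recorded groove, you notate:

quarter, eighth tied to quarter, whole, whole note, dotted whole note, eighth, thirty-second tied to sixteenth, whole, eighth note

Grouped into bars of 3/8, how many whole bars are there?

14

One bar of 3/8 = 12 thirty-second notes.
In thirty-second notes: quarter = 8; eighth tied to quarter (eighth + quarter) = 12; whole = 32; whole note = 32; dotted whole note = 48; eighth = 4; thirty-second tied to sixteenth (thirty-second + sixteenth) = 3; whole = 32; eighth note = 4.
Altogether 8 + 12 + 32 + 32 + 48 + 4 + 3 + 32 + 4 = 175.
175 ÷ 12 = 14 complete bars with 7 left over.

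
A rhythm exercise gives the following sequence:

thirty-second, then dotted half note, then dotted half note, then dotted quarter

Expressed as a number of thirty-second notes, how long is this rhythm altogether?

In thirty-second notes: thirty-second = 1; dotted half note = 24; dotted half note = 24; dotted quarter = 12.
Altogether 1 + 24 + 24 + 12 = 61 thirty-second notes.

61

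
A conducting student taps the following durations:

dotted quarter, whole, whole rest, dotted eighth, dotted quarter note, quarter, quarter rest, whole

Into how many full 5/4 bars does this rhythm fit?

3

One bar of 5/4 = 20 sixteenth notes.
Convert each value to sixteenth notes: dotted quarter = 6; whole = 16; whole rest = 16; dotted eighth = 3; dotted quarter note = 6; quarter = 4; quarter rest = 4; whole = 16.
Total: 6 + 16 + 16 + 3 + 6 + 4 + 4 + 16 = 71.
71 ÷ 20 = 3 complete bars with 11 left over.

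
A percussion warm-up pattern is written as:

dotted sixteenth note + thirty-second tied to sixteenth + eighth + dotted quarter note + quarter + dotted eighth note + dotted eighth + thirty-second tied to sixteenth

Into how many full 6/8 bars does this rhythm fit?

One bar of 6/8 = 24 thirty-second notes.
Express everything in thirty-second notes: dotted sixteenth note = 3; thirty-second tied to sixteenth (thirty-second + sixteenth) = 3; eighth = 4; dotted quarter note = 12; quarter = 8; dotted eighth note = 6; dotted eighth = 6; thirty-second tied to sixteenth (thirty-second + sixteenth) = 3.
Altogether 3 + 3 + 4 + 12 + 8 + 6 + 6 + 3 = 45.
45 ÷ 24 = 1 complete bar with 21 left over.

1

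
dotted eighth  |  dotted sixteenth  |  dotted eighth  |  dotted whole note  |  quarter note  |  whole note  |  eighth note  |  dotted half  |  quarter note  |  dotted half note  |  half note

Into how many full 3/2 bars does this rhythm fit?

One bar of 3/2 = 48 thirty-second notes.
Working in thirty-second notes: dotted eighth = 6; dotted sixteenth = 3; dotted eighth = 6; dotted whole note = 48; quarter note = 8; whole note = 32; eighth note = 4; dotted half = 24; quarter note = 8; dotted half note = 24; half note = 16.
Total: 6 + 3 + 6 + 48 + 8 + 32 + 4 + 24 + 8 + 24 + 16 = 179.
179 ÷ 48 = 3 complete bars with 35 left over.

3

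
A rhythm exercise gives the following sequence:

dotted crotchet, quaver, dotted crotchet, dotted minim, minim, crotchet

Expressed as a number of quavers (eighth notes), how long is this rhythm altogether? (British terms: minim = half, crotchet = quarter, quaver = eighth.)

19

Convert each value to eighth notes: dotted crotchet = 3; quaver = 1; dotted crotchet = 3; dotted minim = 6; minim = 4; crotchet = 2.
Total: 3 + 1 + 3 + 6 + 4 + 2 = 19 eighth notes.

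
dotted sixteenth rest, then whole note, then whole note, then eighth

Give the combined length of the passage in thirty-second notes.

71

Each duration in thirty-second notes: dotted sixteenth rest = 3; whole note = 32; whole note = 32; eighth = 4.
Altogether 3 + 32 + 32 + 4 = 71 thirty-second notes.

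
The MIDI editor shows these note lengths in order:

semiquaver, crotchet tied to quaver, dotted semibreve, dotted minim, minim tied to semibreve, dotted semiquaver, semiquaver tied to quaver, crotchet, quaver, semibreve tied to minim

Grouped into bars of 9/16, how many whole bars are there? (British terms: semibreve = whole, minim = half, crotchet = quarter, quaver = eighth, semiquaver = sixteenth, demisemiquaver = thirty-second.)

One bar of 9/16 = 18 thirty-second notes.
Express everything in thirty-second notes: semiquaver = 2; crotchet tied to quaver (crotchet + quaver) = 12; dotted semibreve = 48; dotted minim = 24; minim tied to semibreve (minim + semibreve) = 48; dotted semiquaver = 3; semiquaver tied to quaver (semiquaver + quaver) = 6; crotchet = 8; quaver = 4; semibreve tied to minim (semibreve + minim) = 48.
Total: 2 + 12 + 48 + 24 + 48 + 3 + 6 + 8 + 4 + 48 = 203.
203 ÷ 18 = 11 complete bars with 5 left over.

11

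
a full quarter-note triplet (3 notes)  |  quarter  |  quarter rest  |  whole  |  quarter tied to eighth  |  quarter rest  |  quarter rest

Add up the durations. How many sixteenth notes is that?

Working in sixteenth notes: a full quarter-note triplet (3 notes) (three triplet quarters span one half) = 8; quarter = 4; quarter rest = 4; whole = 16; quarter tied to eighth (quarter + eighth) = 6; quarter rest = 4; quarter rest = 4.
Adding: 8 + 4 + 4 + 16 + 6 + 4 + 4 = 46 sixteenth notes.

46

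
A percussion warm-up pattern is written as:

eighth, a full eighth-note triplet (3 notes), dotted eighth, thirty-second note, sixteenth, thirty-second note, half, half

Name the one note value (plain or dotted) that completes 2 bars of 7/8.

sixteenth note

2 bars of 7/8 = 56 thirty-second notes.
Working in thirty-second notes: eighth = 4; a full eighth-note triplet (3 notes) (three triplet eighths span one quarter) = 8; dotted eighth = 6; thirty-second note = 1; sixteenth = 2; thirty-second note = 1; half = 16; half = 16.
Total: 4 + 8 + 6 + 1 + 2 + 1 + 16 + 16 = 54.
Remaining: 56 − 54 = 2 thirty-second notes, which is a sixteenth note.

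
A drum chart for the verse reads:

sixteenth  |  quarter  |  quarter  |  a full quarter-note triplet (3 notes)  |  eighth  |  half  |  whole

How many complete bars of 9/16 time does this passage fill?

4

One bar of 9/16 = 9 sixteenth notes.
Working in sixteenth notes: sixteenth = 1; quarter = 4; quarter = 4; a full quarter-note triplet (3 notes) (three triplet quarters span one half) = 8; eighth = 2; half = 8; whole = 16.
Adding: 1 + 4 + 4 + 8 + 2 + 8 + 16 = 43.
43 ÷ 9 = 4 complete bars with 7 left over.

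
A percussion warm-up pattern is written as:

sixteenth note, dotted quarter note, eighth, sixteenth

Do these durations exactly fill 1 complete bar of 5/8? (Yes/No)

One bar of 5/8 = 10 sixteenth notes.
In sixteenth notes: sixteenth note = 1; dotted quarter note = 6; eighth = 2; sixteenth = 1.
Altogether 1 + 6 + 2 + 1 = 10.
10 equals 10, so the answer is Yes.

Yes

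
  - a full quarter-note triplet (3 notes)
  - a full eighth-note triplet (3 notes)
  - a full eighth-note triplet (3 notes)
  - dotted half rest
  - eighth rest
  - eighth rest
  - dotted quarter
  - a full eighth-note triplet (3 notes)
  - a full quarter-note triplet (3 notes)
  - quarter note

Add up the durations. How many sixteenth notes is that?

Each duration in sixteenth notes: a full quarter-note triplet (3 notes) (three triplet quarters span one half) = 8; a full eighth-note triplet (3 notes) (three triplet eighths span one quarter) = 4; a full eighth-note triplet (3 notes) (three triplet eighths span one quarter) = 4; dotted half rest = 12; eighth rest = 2; eighth rest = 2; dotted quarter = 6; a full eighth-note triplet (3 notes) (three triplet eighths span one quarter) = 4; a full quarter-note triplet (3 notes) (three triplet quarters span one half) = 8; quarter note = 4.
Altogether 8 + 4 + 4 + 12 + 2 + 2 + 6 + 4 + 8 + 4 = 54 sixteenth notes.

54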